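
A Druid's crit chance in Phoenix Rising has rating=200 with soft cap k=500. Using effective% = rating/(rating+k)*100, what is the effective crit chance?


effective% = rating / (rating + k) * 100
= 200 / (200 + 500) * 100
= 200 / 700 * 100
= 0.285714 * 100
= 28.57%

28.57%


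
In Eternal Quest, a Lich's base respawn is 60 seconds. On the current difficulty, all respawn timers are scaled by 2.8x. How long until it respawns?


Respawn time = base * multiplier
= 60 * 2.8
= 168.0 seconds

168.0 seconds


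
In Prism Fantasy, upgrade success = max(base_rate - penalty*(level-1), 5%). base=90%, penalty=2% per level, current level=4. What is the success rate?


raw_rate = 90 - 2 * (4 - 1)
= 90 - 2 * 3
= 90 - 6
= 84
Apply floor: max(84, 5) = 84%

84%


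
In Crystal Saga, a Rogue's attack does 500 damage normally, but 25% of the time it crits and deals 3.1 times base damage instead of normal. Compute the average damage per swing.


E[dmg] = base * (1 + crit_chance * (crit_mult - 1))
cc as decimal = 25/100 = 0.25
cm - 1 = 3.1 - 1 = 2.1
Bonus factor = 0.25 * 2.1 = 0.525
Total multiplier = 1 + 0.525 = 1.525
Expected damage = 500 * 1.525 = 762.50

762.50 damage


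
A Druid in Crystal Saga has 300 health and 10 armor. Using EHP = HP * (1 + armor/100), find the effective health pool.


EHP = 300 * (1 + 10/100)
= 300 * (1 + 0.1)
= 300 * 1.1
= 330.0

330.0 EHP


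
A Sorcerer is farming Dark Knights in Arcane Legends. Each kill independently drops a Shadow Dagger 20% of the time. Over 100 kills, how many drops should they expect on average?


Expected drops = kills * (drop_rate / 100)
= 100 * (20 / 100)
= 100 * 0.2
= 20.0

20.0 drops


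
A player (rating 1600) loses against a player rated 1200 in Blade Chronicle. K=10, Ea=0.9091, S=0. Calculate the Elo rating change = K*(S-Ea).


Elo update: delta = K * (S - Ea), where S = 0 (loses)
S - Ea = 0 - 0.9091 = -0.9091
Rating change = 10 * -0.9091
= -9.09

-9.09 rating points


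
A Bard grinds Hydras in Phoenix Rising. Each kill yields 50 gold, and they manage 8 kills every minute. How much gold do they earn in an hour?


Gold per minute = 50 * 8 = 400
Gold per hour = 400 * 60 = 24000

24000 gold/hour


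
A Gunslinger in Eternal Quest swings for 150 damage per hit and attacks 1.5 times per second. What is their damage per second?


DPS = damage * attack_speed
= 150 * 1.5
= 225.0

225.0 DPS


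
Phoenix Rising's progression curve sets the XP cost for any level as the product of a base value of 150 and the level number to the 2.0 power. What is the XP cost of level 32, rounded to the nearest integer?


XP = 150 * level^2.0
Substitute level = 32:
XP = 150 * 32^2.0
= 150 * 1024.0
= 153600

153600 XP


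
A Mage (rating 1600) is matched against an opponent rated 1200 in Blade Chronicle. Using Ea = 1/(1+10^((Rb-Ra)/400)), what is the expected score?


Elo expected score: Ea = 1/(1 + 10^((Rb-Ra)/400))
Rb - Ra = 1200 - 1600 = -400
(Rb-Ra)/400 = -400/400 = -1.0
10^-1.0 = 0.1
Ea = 1/(1 + 0.1) = 1/1.1 = 0.9091

0.9091


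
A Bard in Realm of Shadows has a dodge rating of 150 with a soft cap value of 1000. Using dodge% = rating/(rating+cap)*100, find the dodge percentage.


dodge% = 150 / (150 + 1000) * 100
= 150 / 1150 * 100
= 0.130435 * 100
= 13.04%

13.04%


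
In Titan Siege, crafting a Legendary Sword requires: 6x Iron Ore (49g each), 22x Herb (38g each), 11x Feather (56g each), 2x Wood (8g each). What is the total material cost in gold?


Cost breakdown:
  Iron Ore: 6 * 49 = 294
  Herb: 22 * 38 = 836
  Feather: 11 * 56 = 616
  Wood: 2 * 8 = 16
Total = 294 + 836 + 616 + 16 = 1762

1762 gold


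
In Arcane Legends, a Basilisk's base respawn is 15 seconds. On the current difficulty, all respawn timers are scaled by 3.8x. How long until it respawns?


Respawn time = base * multiplier
= 15 * 3.8
= 57.0 seconds

57.0 seconds


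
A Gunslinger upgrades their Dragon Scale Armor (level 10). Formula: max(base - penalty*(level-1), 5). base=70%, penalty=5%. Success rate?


raw_rate = 70 - 5 * (10 - 1)
= 70 - 5 * 9
= 70 - 45
= 25
Apply floor: max(25, 5) = 25%

25%


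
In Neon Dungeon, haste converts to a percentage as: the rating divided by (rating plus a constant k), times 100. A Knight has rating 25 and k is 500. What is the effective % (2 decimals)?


effective% = rating / (rating + k) * 100
= 25 / (25 + 500) * 100
= 25 / 525 * 100
= 0.047619 * 100
= 4.76%

4.76%


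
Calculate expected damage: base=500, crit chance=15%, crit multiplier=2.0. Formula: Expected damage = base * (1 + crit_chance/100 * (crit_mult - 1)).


E[dmg] = base * (1 + crit_chance * (crit_mult - 1))
cc as decimal = 15/100 = 0.15
cm - 1 = 2.0 - 1 = 1.0
Bonus factor = 0.15 * 1.0 = 0.15
Total multiplier = 1 + 0.15 = 1.15
Expected damage = 500 * 1.15 = 575.00

575.00 damage


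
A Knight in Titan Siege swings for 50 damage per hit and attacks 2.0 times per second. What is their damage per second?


DPS = damage * attack_speed
= 50 * 2.0
= 100.0

100.0 DPS


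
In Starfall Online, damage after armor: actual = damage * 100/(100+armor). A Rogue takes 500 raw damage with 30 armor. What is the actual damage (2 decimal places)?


actual = 500 * 100 / (100 + 30)
= 500 * 100 / 130
= 50000 / 130
= 384.62

384.62 damage


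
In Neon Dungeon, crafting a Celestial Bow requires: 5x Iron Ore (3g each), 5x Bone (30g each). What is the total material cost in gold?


Cost breakdown:
  Iron Ore: 5 * 3 = 15
  Bone: 5 * 30 = 150
Total = 15 + 150 = 165

165 gold


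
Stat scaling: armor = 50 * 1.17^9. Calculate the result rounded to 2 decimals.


value = base * growth^level
= 50 * 1.17^9
= 50 * 4.1084
= 205.42

205.42 armor


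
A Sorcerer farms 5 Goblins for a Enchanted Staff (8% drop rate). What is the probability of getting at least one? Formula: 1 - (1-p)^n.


P(at least one) = 1 - P(none) = 1 - (1-p)^n
p = 8/100 = 0.08
1 - p = 0.92
(1 - p)^5 = 0.92^5 = 0.659082
P(at least one) = 1 - 0.659082 = 0.3409

0.3409


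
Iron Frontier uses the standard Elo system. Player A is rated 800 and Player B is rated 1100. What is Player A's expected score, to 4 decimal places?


Elo expected score: Ea = 1/(1 + 10^((Rb-Ra)/400))
Rb - Ra = 1100 - 800 = 300
(Rb-Ra)/400 = 300/400 = 0.75
10^0.75 = 5.623413
Ea = 1/(1 + 5.623413) = 1/6.623413 = 0.1510

0.1510


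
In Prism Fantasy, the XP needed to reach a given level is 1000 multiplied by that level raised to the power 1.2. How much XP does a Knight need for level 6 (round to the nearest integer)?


XP = 1000 * level^1.2
Substitute level = 6:
XP = 1000 * 6^1.2
= 1000 * 8.5858
= 8586

8586 XP


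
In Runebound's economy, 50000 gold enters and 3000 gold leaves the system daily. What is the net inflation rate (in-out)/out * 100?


Net gold = 50000 - 3000 = 47000
Inflation rate = net / sunk * 100 = 47000 / 3000 * 100
= 15.666667 * 100
= 1566.67%

1566.67%


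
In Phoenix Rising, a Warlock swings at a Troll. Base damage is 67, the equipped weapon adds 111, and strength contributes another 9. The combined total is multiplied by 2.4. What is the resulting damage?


Sum base + weapon + str = 67 + 111 + 9 = 187
Multiply by 2.4:
187 * 2.4 = 448.8

448.8 damage


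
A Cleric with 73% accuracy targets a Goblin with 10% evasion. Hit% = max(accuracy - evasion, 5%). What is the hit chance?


accuracy - evasion = 73 - 10 = 63
Apply floor: max(63, 5) = 63
Hit chance = 63%

63%


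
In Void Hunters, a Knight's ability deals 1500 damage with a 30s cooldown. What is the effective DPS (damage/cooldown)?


DPS = damage / cooldown
= 1500 / 30
= 50.00

50.00 DPS


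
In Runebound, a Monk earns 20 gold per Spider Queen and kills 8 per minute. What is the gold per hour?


Gold per minute = 20 * 8 = 160
Gold per hour = 160 * 60 = 9600

9600 gold/hour


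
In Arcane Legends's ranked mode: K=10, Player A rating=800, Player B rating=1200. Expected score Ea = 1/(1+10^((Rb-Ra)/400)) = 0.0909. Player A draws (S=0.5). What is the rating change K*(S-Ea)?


Elo update: delta = K * (S - Ea), where S = 0.5 (draws)
S - Ea = 0.5 - 0.0909 = 0.4091
Rating change = 10 * 0.4091
= 4.09

4.09 rating points


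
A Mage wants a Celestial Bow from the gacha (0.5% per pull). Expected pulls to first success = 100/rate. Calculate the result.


Expected pulls for a geometric distribution = 1/p = 100 / rate%
= 100 / 0.5
= 200.0

200.0 pulls


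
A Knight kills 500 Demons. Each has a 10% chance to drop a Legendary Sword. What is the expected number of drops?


Expected drops = kills * (drop_rate / 100)
= 500 * (10 / 100)
= 500 * 0.1
= 50.0

50.0 drops


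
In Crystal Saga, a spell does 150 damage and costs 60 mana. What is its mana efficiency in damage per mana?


Efficiency = damage / mana
= 150 / 60
= 2.50

2.50 dmg/mana


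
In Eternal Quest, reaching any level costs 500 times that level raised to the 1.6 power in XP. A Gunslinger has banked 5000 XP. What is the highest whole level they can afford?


XP = 500 * level^1.6, so level = (XP / 500)^(1/1.6)
= (5000 / 500)^(1/1.6)
= 10.0^0.625
= 4.217
Floor: level = 4

level 4


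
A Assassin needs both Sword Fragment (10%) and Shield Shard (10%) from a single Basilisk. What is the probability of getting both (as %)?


For independent events, P(both) = P(A) * P(B)
= 10% * 10%
= 100 / 100 %
= 1.0%

1.0%


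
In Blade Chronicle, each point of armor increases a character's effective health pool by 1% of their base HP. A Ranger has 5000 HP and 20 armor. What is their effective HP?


EHP = 5000 * (1 + 20/100)
= 5000 * (1 + 0.2)
= 5000 * 1.2
= 6000.0

6000.0 EHP


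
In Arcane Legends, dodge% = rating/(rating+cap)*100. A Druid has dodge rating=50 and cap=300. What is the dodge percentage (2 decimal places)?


dodge% = 50 / (50 + 300) * 100
= 50 / 350 * 100
= 0.142857 * 100
= 14.29%

14.29%


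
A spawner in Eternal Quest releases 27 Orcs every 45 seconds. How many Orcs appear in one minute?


Spawns per minute = count * (60 / interval)
= 27 * (60 / 45)
= 27 * 1.3333
= 36.0

36.0 per minute


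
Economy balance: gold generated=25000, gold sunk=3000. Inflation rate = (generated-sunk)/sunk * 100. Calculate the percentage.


Net gold = 25000 - 3000 = 22000
Inflation rate = net / sunk * 100 = 22000 / 3000 * 100
= 7.333333 * 100
= 733.33%

733.33%


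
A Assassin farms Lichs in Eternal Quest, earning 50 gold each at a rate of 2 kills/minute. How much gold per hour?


Gold per minute = 50 * 2 = 100
Gold per hour = 100 * 60 = 6000

6000 gold/hour


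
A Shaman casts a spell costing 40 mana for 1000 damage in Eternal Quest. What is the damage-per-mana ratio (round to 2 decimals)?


Efficiency = damage / mana
= 1000 / 40
= 25.00

25.00 dmg/mana


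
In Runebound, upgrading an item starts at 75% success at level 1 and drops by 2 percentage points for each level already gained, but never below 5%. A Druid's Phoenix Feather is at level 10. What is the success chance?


raw_rate = 75 - 2 * (10 - 1)
= 75 - 2 * 9
= 75 - 18
= 57
Apply floor: max(57, 5) = 57%

57%


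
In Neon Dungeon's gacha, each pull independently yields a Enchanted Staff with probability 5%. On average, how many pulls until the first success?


Expected pulls for a geometric distribution = 1/p = 100 / rate%
= 100 / 5
= 20.0

20.0 pulls


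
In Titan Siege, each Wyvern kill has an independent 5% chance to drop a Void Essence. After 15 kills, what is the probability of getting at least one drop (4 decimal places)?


P(at least one) = 1 - P(none) = 1 - (1-p)^n
p = 5/100 = 0.05
1 - p = 0.95
(1 - p)^15 = 0.95^15 = 0.463291
P(at least one) = 1 - 0.463291 = 0.5367

0.5367


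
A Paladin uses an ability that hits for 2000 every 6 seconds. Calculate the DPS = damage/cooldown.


DPS = damage / cooldown
= 2000 / 6
= 333.33

333.33 DPS


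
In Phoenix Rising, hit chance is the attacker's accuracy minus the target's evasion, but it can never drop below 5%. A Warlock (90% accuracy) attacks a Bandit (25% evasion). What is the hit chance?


accuracy - evasion = 90 - 25 = 65
Apply floor: max(65, 5) = 65
Hit chance = 65%

65%


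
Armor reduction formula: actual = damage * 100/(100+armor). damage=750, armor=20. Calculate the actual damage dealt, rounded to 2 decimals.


actual = 750 * 100 / (100 + 20)
= 750 * 100 / 120
= 75000 / 120
= 625.00

625.00 damage


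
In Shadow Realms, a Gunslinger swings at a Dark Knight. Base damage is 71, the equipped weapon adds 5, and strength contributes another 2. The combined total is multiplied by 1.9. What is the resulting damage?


Sum base + weapon + str = 71 + 5 + 2 = 78
Multiply by 1.9:
78 * 1.9 = 148.2

148.2 damage


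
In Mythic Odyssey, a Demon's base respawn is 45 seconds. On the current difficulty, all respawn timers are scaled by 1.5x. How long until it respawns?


Respawn time = base * multiplier
= 45 * 1.5
= 67.5 seconds

67.5 seconds


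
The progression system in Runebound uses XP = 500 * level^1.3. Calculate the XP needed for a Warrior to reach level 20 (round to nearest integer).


XP = 500 * level^1.3
Substitute level = 20:
XP = 500 * 20^1.3
= 500 * 49.1291
= 24565

24565 XP


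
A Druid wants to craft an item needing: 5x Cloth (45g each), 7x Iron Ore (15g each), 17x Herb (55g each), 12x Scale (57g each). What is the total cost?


Cost breakdown:
  Cloth: 5 * 45 = 225
  Iron Ore: 7 * 15 = 105
  Herb: 17 * 55 = 935
  Scale: 12 * 57 = 684
Total = 225 + 105 + 935 + 684 = 1949

1949 gold


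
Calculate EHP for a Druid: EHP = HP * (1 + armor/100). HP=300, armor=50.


EHP = 300 * (1 + 50/100)
= 300 * (1 + 0.5)
= 300 * 1.5
= 450.0

450.0 EHP


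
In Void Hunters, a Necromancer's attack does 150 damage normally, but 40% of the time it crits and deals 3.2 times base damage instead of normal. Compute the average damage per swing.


E[dmg] = base * (1 + crit_chance * (crit_mult - 1))
cc as decimal = 40/100 = 0.4
cm - 1 = 3.2 - 1 = 2.2
Bonus factor = 0.4 * 2.2 = 0.88
Total multiplier = 1 + 0.88 = 1.88
Expected damage = 150 * 1.88 = 282.00

282.00 damage


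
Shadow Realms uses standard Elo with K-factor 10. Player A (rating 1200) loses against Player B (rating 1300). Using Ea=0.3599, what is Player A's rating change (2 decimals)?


Elo update: delta = K * (S - Ea), where S = 0 (loses)
S - Ea = 0 - 0.3599 = -0.3599
Rating change = 10 * -0.3599
= -3.60

-3.60 rating points


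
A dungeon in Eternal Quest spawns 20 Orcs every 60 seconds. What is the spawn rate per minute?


Spawns per minute = count * (60 / interval)
= 20 * (60 / 60)
= 20 * 1.0
= 20.0

20.0 per minute


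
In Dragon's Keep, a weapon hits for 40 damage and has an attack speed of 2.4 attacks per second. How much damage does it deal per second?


DPS = damage * attack_speed
= 40 * 2.4
= 96.0

96.0 DPS


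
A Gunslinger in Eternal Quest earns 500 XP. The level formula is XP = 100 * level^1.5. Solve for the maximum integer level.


XP = 100 * level^1.5, so level = (XP / 100)^(1/1.5)
= (500 / 100)^(1/1.5)
= 5.0^0.6667
= 2.924
Floor: level = 2

level 2


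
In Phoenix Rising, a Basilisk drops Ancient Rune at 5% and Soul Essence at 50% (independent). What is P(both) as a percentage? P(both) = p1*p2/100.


For independent events, P(both) = P(A) * P(B)
= 5% * 50%
= 250 / 100 %
= 2.5%

2.5%


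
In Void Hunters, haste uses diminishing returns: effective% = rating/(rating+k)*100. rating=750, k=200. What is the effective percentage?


effective% = rating / (rating + k) * 100
= 750 / (750 + 200) * 100
= 750 / 950 * 100
= 0.789474 * 100
= 78.95%

78.95%


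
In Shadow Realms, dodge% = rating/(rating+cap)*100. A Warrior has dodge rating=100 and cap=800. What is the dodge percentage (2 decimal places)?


dodge% = 100 / (100 + 800) * 100
= 100 / 900 * 100
= 0.111111 * 100
= 11.11%

11.11%


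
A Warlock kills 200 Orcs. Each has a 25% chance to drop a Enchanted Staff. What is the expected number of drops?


Expected drops = kills * (drop_rate / 100)
= 200 * (25 / 100)
= 200 * 0.25
= 50.0

50.0 drops


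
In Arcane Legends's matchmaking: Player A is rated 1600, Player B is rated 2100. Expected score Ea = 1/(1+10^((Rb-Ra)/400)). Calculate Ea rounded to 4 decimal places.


Elo expected score: Ea = 1/(1 + 10^((Rb-Ra)/400))
Rb - Ra = 2100 - 1600 = 500
(Rb-Ra)/400 = 500/400 = 1.25
10^1.25 = 17.782794
Ea = 1/(1 + 17.782794) = 1/18.782794 = 0.0532

0.0532


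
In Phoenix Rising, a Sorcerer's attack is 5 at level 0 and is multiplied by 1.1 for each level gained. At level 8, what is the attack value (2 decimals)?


value = base * growth^level
= 5 * 1.1^8
= 5 * 2.143589
= 10.72

10.72 attack


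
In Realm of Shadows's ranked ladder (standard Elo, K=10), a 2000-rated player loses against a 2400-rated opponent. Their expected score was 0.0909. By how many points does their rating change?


Elo update: delta = K * (S - Ea), where S = 0 (loses)
S - Ea = 0 - 0.0909 = -0.0909
Rating change = 10 * -0.0909
= -0.91

-0.91 rating points


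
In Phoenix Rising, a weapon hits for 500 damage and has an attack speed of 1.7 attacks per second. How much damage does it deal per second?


DPS = damage * attack_speed
= 500 * 1.7
= 850.0

850.0 DPS


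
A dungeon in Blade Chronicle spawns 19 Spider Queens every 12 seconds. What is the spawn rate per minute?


Spawns per minute = count * (60 / interval)
= 19 * (60 / 12)
= 19 * 5.0
= 95.0

95.0 per minute


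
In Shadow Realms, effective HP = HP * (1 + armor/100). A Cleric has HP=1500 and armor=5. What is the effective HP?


EHP = 1500 * (1 + 5/100)
= 1500 * (1 + 0.05)
= 1500 * 1.05
= 1575.0

1575.0 EHP


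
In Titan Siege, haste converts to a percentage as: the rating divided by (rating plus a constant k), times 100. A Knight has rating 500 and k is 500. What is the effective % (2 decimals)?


effective% = rating / (rating + k) * 100
= 500 / (500 + 500) * 100
= 500 / 1000 * 100
= 0.5 * 100
= 50.00%

50.00%


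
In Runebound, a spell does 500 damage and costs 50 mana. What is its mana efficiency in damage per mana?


Efficiency = damage / mana
= 500 / 50
= 10.00

10.00 dmg/mana


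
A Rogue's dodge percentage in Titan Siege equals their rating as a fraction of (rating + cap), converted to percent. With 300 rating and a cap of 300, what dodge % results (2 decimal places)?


dodge% = 300 / (300 + 300) * 100
= 300 / 600 * 100
= 0.5 * 100
= 50.00%

50.00%


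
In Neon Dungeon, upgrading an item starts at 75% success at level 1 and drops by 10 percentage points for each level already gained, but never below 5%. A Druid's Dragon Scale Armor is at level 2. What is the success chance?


raw_rate = 75 - 10 * (2 - 1)
= 75 - 10 * 1
= 75 - 10
= 65
Apply floor: max(65, 5) = 65%

65%


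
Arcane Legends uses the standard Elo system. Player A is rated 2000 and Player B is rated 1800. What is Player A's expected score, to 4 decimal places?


Elo expected score: Ea = 1/(1 + 10^((Rb-Ra)/400))
Rb - Ra = 1800 - 2000 = -200
(Rb-Ra)/400 = -200/400 = -0.5
10^-0.5 = 0.316228
Ea = 1/(1 + 0.316228) = 1/1.316228 = 0.7597

0.7597


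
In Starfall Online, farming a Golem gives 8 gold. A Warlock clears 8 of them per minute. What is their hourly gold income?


Gold per minute = 8 * 8 = 64
Gold per hour = 64 * 60 = 3840

3840 gold/hour


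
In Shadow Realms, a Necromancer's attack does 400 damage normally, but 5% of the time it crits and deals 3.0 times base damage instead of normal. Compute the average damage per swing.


E[dmg] = base * (1 + crit_chance * (crit_mult - 1))
cc as decimal = 5/100 = 0.05
cm - 1 = 3.0 - 1 = 2.0
Bonus factor = 0.05 * 2.0 = 0.1
Total multiplier = 1 + 0.1 = 1.1
Expected damage = 400 * 1.1 = 440.00

440.00 damage


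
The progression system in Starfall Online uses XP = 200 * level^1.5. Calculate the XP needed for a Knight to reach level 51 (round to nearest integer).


XP = 200 * level^1.5
Substitute level = 51:
XP = 200 * 51^1.5
= 200 * 364.2128
= 72843

72843 XP


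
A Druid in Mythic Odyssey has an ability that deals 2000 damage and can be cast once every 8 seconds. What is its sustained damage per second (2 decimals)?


DPS = damage / cooldown
= 2000 / 8
= 250.00

250.00 DPS


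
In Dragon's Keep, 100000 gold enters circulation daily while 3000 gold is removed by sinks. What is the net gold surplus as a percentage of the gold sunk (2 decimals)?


Net gold = 100000 - 3000 = 97000
Inflation rate = net / sunk * 100 = 97000 / 3000 * 100
= 32.333333 * 100
= 3233.33%

3233.33%


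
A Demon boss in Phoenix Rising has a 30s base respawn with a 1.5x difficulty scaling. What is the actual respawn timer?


Respawn time = base * multiplier
= 30 * 1.5
= 45.0 seconds

45.0 seconds


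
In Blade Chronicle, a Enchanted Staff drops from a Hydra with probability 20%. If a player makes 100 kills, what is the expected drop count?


Expected drops = kills * (drop_rate / 100)
= 100 * (20 / 100)
= 100 * 0.2
= 20.0

20.0 drops


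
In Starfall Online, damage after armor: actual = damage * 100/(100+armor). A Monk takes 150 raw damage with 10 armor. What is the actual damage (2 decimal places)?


actual = 150 * 100 / (100 + 10)
= 150 * 100 / 110
= 15000 / 110
= 136.36

136.36 damage


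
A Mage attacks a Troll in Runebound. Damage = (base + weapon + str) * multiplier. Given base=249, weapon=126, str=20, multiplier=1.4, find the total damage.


Sum base + weapon + str = 249 + 126 + 20 = 395
Multiply by 1.4:
395 * 1.4 = 553.0

553.0 damage


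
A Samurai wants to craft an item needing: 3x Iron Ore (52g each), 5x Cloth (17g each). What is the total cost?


Cost breakdown:
  Iron Ore: 3 * 52 = 156
  Cloth: 5 * 17 = 85
Total = 156 + 85 = 241

241 gold


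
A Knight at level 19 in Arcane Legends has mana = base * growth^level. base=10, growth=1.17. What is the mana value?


value = base * growth^level
= 10 * 1.17^19
= 10 * 19.748375
= 197.48

197.48 mana


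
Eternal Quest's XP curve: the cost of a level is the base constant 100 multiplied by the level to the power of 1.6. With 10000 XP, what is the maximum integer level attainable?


XP = 100 * level^1.6, so level = (XP / 100)^(1/1.6)
= (10000 / 100)^(1/1.6)
= 100.0^0.625
= 17.7828
Floor: level = 17

level 17


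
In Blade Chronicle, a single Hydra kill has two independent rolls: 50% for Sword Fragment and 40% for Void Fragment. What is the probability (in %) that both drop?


For independent events, P(both) = P(A) * P(B)
= 50% * 40%
= 2000 / 100 %
= 20.0%

20.0%


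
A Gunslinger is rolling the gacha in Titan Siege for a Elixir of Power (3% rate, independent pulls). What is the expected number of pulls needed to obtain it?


Expected pulls for a geometric distribution = 1/p = 100 / rate%
= 100 / 3
= 33.33

33.33 pulls


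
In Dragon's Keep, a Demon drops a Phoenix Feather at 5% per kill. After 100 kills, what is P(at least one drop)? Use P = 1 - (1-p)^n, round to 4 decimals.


P(at least one) = 1 - P(none) = 1 - (1-p)^n
p = 5/100 = 0.05
1 - p = 0.95
(1 - p)^100 = 0.95^100 = 0.005921
P(at least one) = 1 - 0.005921 = 0.9941

0.9941


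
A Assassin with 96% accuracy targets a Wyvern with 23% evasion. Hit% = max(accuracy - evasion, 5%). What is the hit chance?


accuracy - evasion = 96 - 23 = 73
Apply floor: max(73, 5) = 73
Hit chance = 73%

73%


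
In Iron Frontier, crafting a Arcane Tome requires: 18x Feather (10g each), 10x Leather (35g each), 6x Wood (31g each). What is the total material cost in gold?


Cost breakdown:
  Feather: 18 * 10 = 180
  Leather: 10 * 35 = 350
  Wood: 6 * 31 = 186
Total = 180 + 350 + 186 = 716

716 gold


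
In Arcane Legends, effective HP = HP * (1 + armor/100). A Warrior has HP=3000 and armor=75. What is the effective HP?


EHP = 3000 * (1 + 75/100)
= 3000 * (1 + 0.75)
= 3000 * 1.75
= 5250.0

5250.0 EHP


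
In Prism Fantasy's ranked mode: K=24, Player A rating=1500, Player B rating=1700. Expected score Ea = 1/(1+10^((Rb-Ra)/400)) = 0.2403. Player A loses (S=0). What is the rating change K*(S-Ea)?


Elo update: delta = K * (S - Ea), where S = 0 (loses)
S - Ea = 0 - 0.2403 = -0.2403
Rating change = 24 * -0.2403
= -5.77

-5.77 rating points


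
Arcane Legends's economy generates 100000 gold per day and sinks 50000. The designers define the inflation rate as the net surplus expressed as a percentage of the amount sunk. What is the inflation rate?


Net gold = 100000 - 50000 = 50000
Inflation rate = net / sunk * 100 = 50000 / 50000 * 100
= 1.0 * 100
= 100.00%

100.00%


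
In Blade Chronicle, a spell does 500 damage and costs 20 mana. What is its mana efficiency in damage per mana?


Efficiency = damage / mana
= 500 / 20
= 25.00

25.00 dmg/mana


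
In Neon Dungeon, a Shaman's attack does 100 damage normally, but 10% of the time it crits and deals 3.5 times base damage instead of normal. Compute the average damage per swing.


E[dmg] = base * (1 + crit_chance * (crit_mult - 1))
cc as decimal = 10/100 = 0.1
cm - 1 = 3.5 - 1 = 2.5
Bonus factor = 0.1 * 2.5 = 0.25
Total multiplier = 1 + 0.25 = 1.25
Expected damage = 100 * 1.25 = 125.00

125.00 damage


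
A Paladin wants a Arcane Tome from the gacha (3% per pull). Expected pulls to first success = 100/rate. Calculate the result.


Expected pulls for a geometric distribution = 1/p = 100 / rate%
= 100 / 3
= 33.33

33.33 pulls


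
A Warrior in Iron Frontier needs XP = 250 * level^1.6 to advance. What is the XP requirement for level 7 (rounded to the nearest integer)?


XP = 250 * level^1.6
Substitute level = 7:
XP = 250 * 7^1.6
= 250 * 22.4987
= 5625

5625 XP


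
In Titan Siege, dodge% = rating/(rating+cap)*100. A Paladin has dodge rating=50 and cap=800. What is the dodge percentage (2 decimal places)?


dodge% = 50 / (50 + 800) * 100
= 50 / 850 * 100
= 0.058824 * 100
= 5.88%

5.88%


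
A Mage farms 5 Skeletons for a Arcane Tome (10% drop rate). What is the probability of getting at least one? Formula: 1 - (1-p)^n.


P(at least one) = 1 - P(none) = 1 - (1-p)^n
p = 10/100 = 0.1
1 - p = 0.9
(1 - p)^5 = 0.9^5 = 0.590490
P(at least one) = 1 - 0.590490 = 0.4095

0.4095


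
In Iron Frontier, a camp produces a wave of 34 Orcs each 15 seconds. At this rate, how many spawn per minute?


Spawns per minute = count * (60 / interval)
= 34 * (60 / 15)
= 34 * 4.0
= 136.0

136.0 per minute


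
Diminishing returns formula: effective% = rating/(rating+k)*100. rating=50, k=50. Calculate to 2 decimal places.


effective% = rating / (rating + k) * 100
= 50 / (50 + 50) * 100
= 50 / 100 * 100
= 0.5 * 100
= 50.00%

50.00%


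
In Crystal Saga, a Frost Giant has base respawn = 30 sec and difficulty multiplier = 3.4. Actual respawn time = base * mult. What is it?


Respawn time = base * multiplier
= 30 * 3.4
= 102.0 seconds

102.0 seconds


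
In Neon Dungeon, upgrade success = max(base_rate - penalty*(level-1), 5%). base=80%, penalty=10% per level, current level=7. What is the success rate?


raw_rate = 80 - 10 * (7 - 1)
= 80 - 10 * 6
= 80 - 60
= 20
Apply floor: max(20, 5) = 20%

20%


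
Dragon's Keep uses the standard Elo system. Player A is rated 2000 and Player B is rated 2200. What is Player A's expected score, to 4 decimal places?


Elo expected score: Ea = 1/(1 + 10^((Rb-Ra)/400))
Rb - Ra = 2200 - 2000 = 200
(Rb-Ra)/400 = 200/400 = 0.5
10^0.5 = 3.162278
Ea = 1/(1 + 3.162278) = 1/4.162278 = 0.2403

0.2403


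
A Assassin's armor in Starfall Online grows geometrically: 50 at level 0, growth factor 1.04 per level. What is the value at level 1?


value = base * growth^level
= 50 * 1.04^1
= 50 * 1.04
= 52.00

52.00 armor


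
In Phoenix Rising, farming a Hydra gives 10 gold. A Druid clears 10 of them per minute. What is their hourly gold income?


Gold per minute = 10 * 10 = 100
Gold per hour = 100 * 60 = 6000

6000 gold/hour


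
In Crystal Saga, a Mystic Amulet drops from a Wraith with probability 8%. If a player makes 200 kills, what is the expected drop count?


Expected drops = kills * (drop_rate / 100)
= 200 * (8 / 100)
= 200 * 0.08
= 16.0

16.0 drops


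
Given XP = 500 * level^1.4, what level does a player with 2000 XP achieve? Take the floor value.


XP = 500 * level^1.4, so level = (XP / 500)^(1/1.4)
= (2000 / 500)^(1/1.4)
= 4.0^0.7143
= 2.6918
Floor: level = 2

level 2


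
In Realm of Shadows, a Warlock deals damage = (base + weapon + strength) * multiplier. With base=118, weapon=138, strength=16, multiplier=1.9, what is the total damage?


Sum base + weapon + str = 118 + 138 + 16 = 272
Multiply by 1.9:
272 * 1.9 = 516.8

516.8 damage


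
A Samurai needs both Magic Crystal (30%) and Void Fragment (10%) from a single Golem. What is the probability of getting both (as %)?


For independent events, P(both) = P(A) * P(B)
= 30% * 10%
= 300 / 100 %
= 3.0%

3.0%


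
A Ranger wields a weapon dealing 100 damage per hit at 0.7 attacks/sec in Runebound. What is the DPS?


DPS = damage * attack_speed
= 100 * 0.7
= 70.0

70.0 DPS


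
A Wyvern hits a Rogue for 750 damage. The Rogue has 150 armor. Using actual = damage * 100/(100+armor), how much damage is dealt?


actual = 750 * 100 / (100 + 150)
= 750 * 100 / 250
= 75000 / 250
= 300.00

300.00 damage


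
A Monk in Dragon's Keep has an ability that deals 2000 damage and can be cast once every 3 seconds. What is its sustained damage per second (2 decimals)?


DPS = damage / cooldown
= 2000 / 3
= 666.67

666.67 DPS


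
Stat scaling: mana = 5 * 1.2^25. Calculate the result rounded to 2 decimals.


value = base * growth^level
= 5 * 1.2^25
= 5 * 95.396217
= 476.98

476.98 mana


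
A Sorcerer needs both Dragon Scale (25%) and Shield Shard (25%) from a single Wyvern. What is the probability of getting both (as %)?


For independent events, P(both) = P(A) * P(B)
= 25% * 25%
= 625 / 100 %
= 6.25%

6.25%


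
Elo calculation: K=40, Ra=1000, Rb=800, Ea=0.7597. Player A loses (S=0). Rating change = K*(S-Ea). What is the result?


Elo update: delta = K * (S - Ea), where S = 0 (loses)
S - Ea = 0 - 0.7597 = -0.7597
Rating change = 40 * -0.7597
= -30.39

-30.39 rating points


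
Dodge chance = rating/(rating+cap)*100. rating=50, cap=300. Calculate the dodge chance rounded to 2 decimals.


dodge% = 50 / (50 + 300) * 100
= 50 / 350 * 100
= 0.142857 * 100
= 14.29%

14.29%


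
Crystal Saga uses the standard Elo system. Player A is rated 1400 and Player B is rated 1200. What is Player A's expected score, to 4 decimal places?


Elo expected score: Ea = 1/(1 + 10^((Rb-Ra)/400))
Rb - Ra = 1200 - 1400 = -200
(Rb-Ra)/400 = -200/400 = -0.5
10^-0.5 = 0.316228
Ea = 1/(1 + 0.316228) = 1/1.316228 = 0.7597

0.7597


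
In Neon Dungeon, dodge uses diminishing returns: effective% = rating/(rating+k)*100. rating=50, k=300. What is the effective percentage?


effective% = rating / (rating + k) * 100
= 50 / (50 + 300) * 100
= 50 / 350 * 100
= 0.142857 * 100
= 14.29%

14.29%


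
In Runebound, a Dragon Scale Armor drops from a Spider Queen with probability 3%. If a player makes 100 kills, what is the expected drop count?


Expected drops = kills * (drop_rate / 100)
= 100 * (3 / 100)
= 100 * 0.03
= 3.0

3.0 drops


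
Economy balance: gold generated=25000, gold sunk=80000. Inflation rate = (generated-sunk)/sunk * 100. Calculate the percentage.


Net gold = 25000 - 80000 = -55000
Inflation rate = net / sunk * 100 = -55000 / 80000 * 100
= -0.6875 * 100
= -68.75%

-68.75%


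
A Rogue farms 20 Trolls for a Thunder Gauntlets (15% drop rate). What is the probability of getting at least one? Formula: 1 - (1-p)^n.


P(at least one) = 1 - P(none) = 1 - (1-p)^n
p = 15/100 = 0.15
1 - p = 0.85
(1 - p)^20 = 0.85^20 = 0.038760
P(at least one) = 1 - 0.038760 = 0.9612

0.9612


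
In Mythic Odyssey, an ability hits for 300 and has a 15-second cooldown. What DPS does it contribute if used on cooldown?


DPS = damage / cooldown
= 300 / 15
= 20.00

20.00 DPS


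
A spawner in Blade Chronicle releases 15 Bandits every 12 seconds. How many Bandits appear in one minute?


Spawns per minute = count * (60 / interval)
= 15 * (60 / 12)
= 15 * 5.0
= 75.0

75.0 per minute


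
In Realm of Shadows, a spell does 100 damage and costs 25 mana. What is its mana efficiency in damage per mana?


Efficiency = damage / mana
= 100 / 25
= 4.00

4.00 dmg/mana


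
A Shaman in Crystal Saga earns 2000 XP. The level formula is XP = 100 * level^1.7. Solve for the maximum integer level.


XP = 100 * level^1.7, so level = (XP / 100)^(1/1.7)
= (2000 / 100)^(1/1.7)
= 20.0^0.5882
= 5.8252
Floor: level = 5

level 5


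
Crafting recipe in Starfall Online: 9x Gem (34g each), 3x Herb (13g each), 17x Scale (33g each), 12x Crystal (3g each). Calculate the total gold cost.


Cost breakdown:
  Gem: 9 * 34 = 306
  Herb: 3 * 13 = 39
  Scale: 17 * 33 = 561
  Crystal: 12 * 3 = 36
Total = 306 + 39 + 561 + 36 = 942

942 gold


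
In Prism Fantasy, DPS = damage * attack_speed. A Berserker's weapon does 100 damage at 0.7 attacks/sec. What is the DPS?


DPS = damage * attack_speed
= 100 * 0.7
= 70.0

70.0 DPS


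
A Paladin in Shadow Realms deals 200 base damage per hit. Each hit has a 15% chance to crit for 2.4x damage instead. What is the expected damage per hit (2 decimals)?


E[dmg] = base * (1 + crit_chance * (crit_mult - 1))
cc as decimal = 15/100 = 0.15
cm - 1 = 2.4 - 1 = 1.4
Bonus factor = 0.15 * 1.4 = 0.21
Total multiplier = 1 + 0.21 = 1.21
Expected damage = 200 * 1.21 = 242.00

242.00 damage


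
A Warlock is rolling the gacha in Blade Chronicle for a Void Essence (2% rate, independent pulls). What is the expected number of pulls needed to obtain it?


Expected pulls for a geometric distribution = 1/p = 100 / rate%
= 100 / 2
= 50.0

50.0 pulls


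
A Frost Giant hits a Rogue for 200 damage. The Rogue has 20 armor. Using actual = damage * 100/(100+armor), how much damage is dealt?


actual = 200 * 100 / (100 + 20)
= 200 * 100 / 120
= 20000 / 120
= 166.67

166.67 damage


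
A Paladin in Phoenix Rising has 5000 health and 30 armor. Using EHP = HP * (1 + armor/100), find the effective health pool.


EHP = 5000 * (1 + 30/100)
= 5000 * (1 + 0.3)
= 5000 * 1.3
= 6500.0

6500.0 EHP


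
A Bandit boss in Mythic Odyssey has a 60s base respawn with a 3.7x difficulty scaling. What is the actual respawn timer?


Respawn time = base * multiplier
= 60 * 3.7
= 222.0 seconds

222.0 seconds


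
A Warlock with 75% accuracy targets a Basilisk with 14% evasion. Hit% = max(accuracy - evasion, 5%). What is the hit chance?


accuracy - evasion = 75 - 14 = 61
Apply floor: max(61, 5) = 61
Hit chance = 61%

61%


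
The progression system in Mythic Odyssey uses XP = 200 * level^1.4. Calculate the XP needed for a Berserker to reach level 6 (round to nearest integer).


XP = 200 * level^1.4
Substitute level = 6:
XP = 200 * 6^1.4
= 200 * 12.286
= 2457

2457 XP


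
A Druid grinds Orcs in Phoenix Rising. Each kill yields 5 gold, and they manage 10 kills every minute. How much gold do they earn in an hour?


Gold per minute = 5 * 10 = 50
Gold per hour = 50 * 60 = 3000

3000 gold/hour


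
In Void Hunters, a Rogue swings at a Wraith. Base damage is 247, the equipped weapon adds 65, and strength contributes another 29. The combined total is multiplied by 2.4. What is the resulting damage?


Sum base + weapon + str = 247 + 65 + 29 = 341
Multiply by 2.4:
341 * 2.4 = 818.4

818.4 damage


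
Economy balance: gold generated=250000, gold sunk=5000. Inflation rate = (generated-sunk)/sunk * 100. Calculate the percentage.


Net gold = 250000 - 5000 = 245000
Inflation rate = net / sunk * 100 = 245000 / 5000 * 100
= 49.0 * 100
= 4900.00%

4900.00%


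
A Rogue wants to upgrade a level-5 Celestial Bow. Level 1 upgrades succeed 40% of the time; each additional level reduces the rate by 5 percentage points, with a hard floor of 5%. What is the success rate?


raw_rate = 40 - 5 * (5 - 1)
= 40 - 5 * 4
= 40 - 20
= 20
Apply floor: max(20, 5) = 20%

20%


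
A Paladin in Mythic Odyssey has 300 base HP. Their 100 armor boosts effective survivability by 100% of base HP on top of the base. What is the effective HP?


EHP = 300 * (1 + 100/100)
= 300 * (1 + 1.0)
= 300 * 2.0
= 600.0

600.0 EHP


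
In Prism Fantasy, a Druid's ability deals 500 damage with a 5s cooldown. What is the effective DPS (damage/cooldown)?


DPS = damage / cooldown
= 500 / 5
= 100.00

100.00 DPS


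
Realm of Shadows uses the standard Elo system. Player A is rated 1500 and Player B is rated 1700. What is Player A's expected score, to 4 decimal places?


Elo expected score: Ea = 1/(1 + 10^((Rb-Ra)/400))
Rb - Ra = 1700 - 1500 = 200
(Rb-Ra)/400 = 200/400 = 0.5
10^0.5 = 3.162278
Ea = 1/(1 + 3.162278) = 1/4.162278 = 0.2403

0.2403


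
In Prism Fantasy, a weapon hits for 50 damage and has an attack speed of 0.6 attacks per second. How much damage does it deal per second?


DPS = damage * attack_speed
= 50 * 0.6
= 30.0

30.0 DPS


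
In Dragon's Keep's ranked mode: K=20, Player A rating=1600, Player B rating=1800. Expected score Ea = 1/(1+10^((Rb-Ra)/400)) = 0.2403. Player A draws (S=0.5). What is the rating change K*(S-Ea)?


Elo update: delta = K * (S - Ea), where S = 0.5 (draws)
S - Ea = 0.5 - 0.2403 = 0.2597
Rating change = 20 * 0.2597
= 5.19

5.19 rating points


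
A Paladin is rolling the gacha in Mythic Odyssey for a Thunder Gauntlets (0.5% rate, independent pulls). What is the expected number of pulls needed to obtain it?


Expected pulls for a geometric distribution = 1/p = 100 / rate%
= 100 / 0.5
= 200.0

200.0 pulls


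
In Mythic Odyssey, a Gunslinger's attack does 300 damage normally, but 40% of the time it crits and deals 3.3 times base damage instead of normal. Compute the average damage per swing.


E[dmg] = base * (1 + crit_chance * (crit_mult - 1))
cc as decimal = 40/100 = 0.4
cm - 1 = 3.3 - 1 = 2.3
Bonus factor = 0.4 * 2.3 = 0.92
Total multiplier = 1 + 0.92 = 1.92
Expected damage = 300 * 1.92 = 576.00

576.00 damage


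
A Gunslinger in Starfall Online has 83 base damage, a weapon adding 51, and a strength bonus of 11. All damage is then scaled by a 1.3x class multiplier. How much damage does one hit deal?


Sum base + weapon + str = 83 + 51 + 11 = 145
Multiply by 1.3:
145 * 1.3 = 188.5

188.5 damage


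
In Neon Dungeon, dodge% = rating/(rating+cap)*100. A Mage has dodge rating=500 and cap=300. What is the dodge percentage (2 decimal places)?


dodge% = 500 / (500 + 300) * 100
= 500 / 800 * 100
= 0.625 * 100
= 62.50%

62.50%


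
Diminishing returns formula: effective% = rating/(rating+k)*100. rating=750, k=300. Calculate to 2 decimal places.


effective% = rating / (rating + k) * 100
= 750 / (750 + 300) * 100
= 750 / 1050 * 100
= 0.714286 * 100
= 71.43%

71.43%


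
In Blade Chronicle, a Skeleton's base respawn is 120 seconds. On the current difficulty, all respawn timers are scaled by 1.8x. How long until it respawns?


Respawn time = base * multiplier
= 120 * 1.8
= 216.0 seconds

216.0 seconds


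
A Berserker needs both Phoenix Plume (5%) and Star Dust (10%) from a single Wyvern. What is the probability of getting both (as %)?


For independent events, P(both) = P(A) * P(B)
= 5% * 10%
= 50 / 100 %
= 0.5%

0.5%


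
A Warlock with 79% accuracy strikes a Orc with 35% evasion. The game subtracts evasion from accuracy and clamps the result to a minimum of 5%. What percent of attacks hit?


accuracy - evasion = 79 - 35 = 44
Apply floor: max(44, 5) = 44
Hit chance = 44%

44%


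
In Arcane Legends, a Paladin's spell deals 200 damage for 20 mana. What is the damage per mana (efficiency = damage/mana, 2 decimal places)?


Efficiency = damage / mana
= 200 / 20
= 10.00

10.00 dmg/mana


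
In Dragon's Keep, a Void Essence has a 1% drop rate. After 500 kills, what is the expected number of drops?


Expected drops = kills * (drop_rate / 100)
= 500 * (1 / 100)
= 500 * 0.01
= 5.0

5.0 drops
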